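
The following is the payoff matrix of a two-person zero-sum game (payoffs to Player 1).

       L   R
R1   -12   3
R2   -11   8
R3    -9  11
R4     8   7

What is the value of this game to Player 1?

151/21

Row minima: R1 → -12, R2 → -11, R3 → -9, R4 → 7; maximin = 7.
Column maxima: L → 8, R → 11; minimax = 8.
7 ≠ 8, so there is no saddle point; optimal play is mixed.
R1 is strictly dominated by R2, so Player 1 never plays it.
R2 is strictly dominated by R3, so Player 1 never plays it.
On the remaining 2×2 (R3, R4 vs L, R):
Let Player 1 play R3 with probability p. Expected payoff against L: (-9)p + 8(1−p) = −17p + 8; against R: 11p + 7(1−p) = 4p + 7.
Setting these equal: −17p + 8 = 4p + 7 ⇒ −21p = -1 ⇒ p = 1/21, and the value is (-17)·(1/21) + 8 = 151/21.
For Player 2: with q = P(L), equating R3's and R4's payoffs gives −20q + 11 = q + 7 ⇒ q = 4/21.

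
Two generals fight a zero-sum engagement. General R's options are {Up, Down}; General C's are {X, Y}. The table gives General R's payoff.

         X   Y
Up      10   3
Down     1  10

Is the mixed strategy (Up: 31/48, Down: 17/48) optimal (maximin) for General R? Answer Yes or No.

No

Against X this mix gives (31/48)·10 + (17/48)·1 = 109/16.
Against Y this mix gives (31/48)·3 + (17/48)·10 = 263/48.
General C will play Y, holding General R to 263/48. Shifting weight toward the row that does better against Y would raise this floor (the equalizing mix achieves 97/16 against both Y and X), so the proposed strategy is not optimal.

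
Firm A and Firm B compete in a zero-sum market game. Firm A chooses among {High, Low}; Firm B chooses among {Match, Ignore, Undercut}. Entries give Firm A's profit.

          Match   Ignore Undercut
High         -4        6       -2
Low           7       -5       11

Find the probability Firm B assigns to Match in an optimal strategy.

Row minima: High → -4, Low → -5; maximin = -4.
Column maxima: Match → 7, Ignore → 6, Undercut → 11; minimax = 6.
-4 ≠ 6, so there is no saddle point; optimal play is mixed.
Undercut is strictly dominated by Match (it gives Firm A strictly more in every row), so Firm B never plays it.
On the remaining 2×2 (High, Low vs Match, Ignore):
Let Firm A play High with probability p. Expected payoff against Match: (-4)p + 7(1−p) = −11p + 7; against Ignore: 6p + (-5)(1−p) = 11p − 5.
Setting these equal: −11p + 7 = 11p − 5 ⇒ −22p = -12 ⇒ p = 6/11, and the value is (-11)·(6/11) + 7 = 1.
For Firm B: with q = P(Match), equating High's and Low's payoffs gives −10q + 6 = 12q − 5 ⇒ q = 1/2.

1/2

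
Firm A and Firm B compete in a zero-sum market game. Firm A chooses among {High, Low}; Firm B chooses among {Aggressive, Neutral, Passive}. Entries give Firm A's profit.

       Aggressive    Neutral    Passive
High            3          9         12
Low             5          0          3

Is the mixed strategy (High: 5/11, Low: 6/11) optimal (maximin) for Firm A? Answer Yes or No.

Against Aggressive this mix gives (5/11)·3 + (6/11)·5 = 45/11.
Against Neutral this mix gives (5/11)·9 + (6/11)·0 = 45/11.
Against Passive this mix gives (5/11)·12 + (6/11)·3 = 78/11.
All of Firm B's active replies (Aggressive, Neutral) yield 45/11, and no column does worse for Firm A. The mix makes Firm B indifferent and guarantees 45/11, so it is optimal.

Yes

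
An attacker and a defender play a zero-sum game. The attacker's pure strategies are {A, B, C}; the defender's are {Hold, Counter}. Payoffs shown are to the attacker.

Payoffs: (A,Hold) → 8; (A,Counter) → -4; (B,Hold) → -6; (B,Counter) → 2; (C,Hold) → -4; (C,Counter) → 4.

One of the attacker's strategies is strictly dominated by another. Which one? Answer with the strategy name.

B

C gives a strictly higher payoff than B against every column: -4 > -6, 4 > 2.
So B is strictly dominated and the attacker never plays it.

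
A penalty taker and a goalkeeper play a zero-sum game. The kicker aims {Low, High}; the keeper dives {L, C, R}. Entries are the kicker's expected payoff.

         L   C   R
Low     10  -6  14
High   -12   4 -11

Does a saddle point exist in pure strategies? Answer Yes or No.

No

Row minima: Low → -6, High → -12; maximin = -6.
Column maxima: L → 10, C → 4, R → 14; minimax = 4.
-6 ≠ 4, so no pure-strategy equilibrium exists.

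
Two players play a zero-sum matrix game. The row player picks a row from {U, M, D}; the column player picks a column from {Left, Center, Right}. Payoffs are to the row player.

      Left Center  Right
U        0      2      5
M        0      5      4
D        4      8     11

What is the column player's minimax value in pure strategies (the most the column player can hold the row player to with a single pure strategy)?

4

Column maxima: Left → 4, Center → 8, Right → 11.
The smallest of these is 4.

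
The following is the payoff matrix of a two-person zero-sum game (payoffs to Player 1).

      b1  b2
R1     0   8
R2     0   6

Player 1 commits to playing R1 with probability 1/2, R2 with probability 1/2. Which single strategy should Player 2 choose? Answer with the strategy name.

b1

If Player 2 plays b1, Player 1's expected payoff is (1/2)·0 + (1/2)·0 = 0.
If Player 2 plays b2, Player 1's expected payoff is (1/2)·8 + (1/2)·6 = 7.
Player 2 minimizes Player 1's payoff; the smallest is 0, so the best response is b1.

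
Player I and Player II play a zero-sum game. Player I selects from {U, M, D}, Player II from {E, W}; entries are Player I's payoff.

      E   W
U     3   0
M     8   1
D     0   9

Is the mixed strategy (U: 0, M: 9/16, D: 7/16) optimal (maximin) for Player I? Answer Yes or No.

Yes

Against E this mix gives (9/16)·8 + (7/16)·0 = 9/2.
Against W this mix gives (9/16)·1 + (7/16)·9 = 9/2.
All of Player II's active replies (E, W) yield 9/2, and no column does worse for Player I. The mix makes Player II indifferent and guarantees 9/2, so it is optimal.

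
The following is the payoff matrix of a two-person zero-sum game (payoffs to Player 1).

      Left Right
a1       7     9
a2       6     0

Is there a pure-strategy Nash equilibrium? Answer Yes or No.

Yes

Row minima: a1 → 7, a2 → 0; maximin = 7.
Column maxima: Left → 7, Right → 9; minimax = 7.
maximin = minimax = 7, so a saddle point exists.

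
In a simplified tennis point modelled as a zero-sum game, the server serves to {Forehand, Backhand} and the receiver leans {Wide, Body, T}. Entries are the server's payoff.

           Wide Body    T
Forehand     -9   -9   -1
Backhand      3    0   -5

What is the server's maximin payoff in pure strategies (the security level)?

Row minima: Forehand → -9, Backhand → -5.
The best of these is -5.

-5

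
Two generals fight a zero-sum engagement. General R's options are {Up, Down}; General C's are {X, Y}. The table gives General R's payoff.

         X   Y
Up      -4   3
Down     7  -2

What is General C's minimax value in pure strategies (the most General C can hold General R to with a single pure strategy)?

3

Column maxima: X → 7, Y → 3.
The smallest of these is 3.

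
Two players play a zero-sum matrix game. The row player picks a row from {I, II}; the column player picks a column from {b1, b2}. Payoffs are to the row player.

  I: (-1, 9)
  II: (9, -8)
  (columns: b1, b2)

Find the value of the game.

73/27

Row minima: I → -1, II → -8; maximin = -1.
Column maxima: b1 → 9, b2 → 9; minimax = 9.
-1 ≠ 9, so there is no saddle point; optimal play is mixed.
Let the row player play I with probability p. Expected payoff against b1: (-1)p + 9(1−p) = −10p + 9; against b2: 9p + (-8)(1−p) = 17p − 8.
Setting these equal: −10p + 9 = 17p − 8 ⇒ −27p = -17 ⇒ p = 17/27, and the value is (-10)·(17/27) + 9 = 73/27.
For the column player: with q = P(b1), equating I's and II's payoffs gives −10q + 9 = 17q − 8 ⇒ q = 17/27.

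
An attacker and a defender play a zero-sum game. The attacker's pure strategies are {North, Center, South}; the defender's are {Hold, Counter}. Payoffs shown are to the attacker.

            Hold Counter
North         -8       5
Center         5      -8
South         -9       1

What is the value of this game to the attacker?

-3/2

Row minima: North → -8, Center → -8, South → -9; maximin = -8.
Column maxima: Hold → 5, Counter → 5; minimax = 5.
-8 ≠ 5, so there is no saddle point; optimal play is mixed.
South is strictly dominated by North, so the attacker never plays it.
On the remaining 2×2 (North, Center vs Hold, Counter):
Let the attacker play North with probability p. Expected payoff against Hold: (-8)p + 5(1−p) = −13p + 5; against Counter: 5p + (-8)(1−p) = 13p − 8.
Setting these equal: −13p + 5 = 13p − 8 ⇒ −26p = -13 ⇒ p = 1/2, and the value is (-13)·(1/2) + 5 = -3/2.
For the defender: with q = P(Hold), equating North's and Center's payoffs gives −13q + 5 = 13q − 8 ⇒ q = 1/2.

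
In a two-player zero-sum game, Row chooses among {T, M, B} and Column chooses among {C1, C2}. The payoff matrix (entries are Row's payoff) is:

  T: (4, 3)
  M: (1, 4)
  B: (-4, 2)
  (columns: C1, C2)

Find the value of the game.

13/4

Row minima: T → 3, M → 1, B → -4; maximin = 3.
Column maxima: C1 → 4, C2 → 4; minimax = 4.
3 ≠ 4, so there is no saddle point; optimal play is mixed.
B is strictly dominated by T, so Row never plays it.
On the remaining 2×2 (T, M vs C1, C2):
Let Row play T with probability p. Expected payoff against C1: 4p + 1(1−p) = 3p + 1; against C2: 3p + 4(1−p) = −p + 4.
Setting these equal: 3p + 1 = −p + 4 ⇒ 4p = 3 ⇒ p = 3/4, and the value is (3)·(3/4) + 1 = 13/4.
For Column: with q = P(C1), equating T's and M's payoffs gives q + 3 = −3q + 4 ⇒ q = 1/4.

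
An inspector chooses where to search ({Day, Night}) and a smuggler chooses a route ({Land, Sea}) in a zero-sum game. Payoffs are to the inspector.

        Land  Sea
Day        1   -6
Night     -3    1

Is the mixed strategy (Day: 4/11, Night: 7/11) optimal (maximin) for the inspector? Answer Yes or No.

Against Land this mix gives (4/11)·1 + (7/11)·(-3) = -17/11.
Against Sea this mix gives (4/11)·(-6) + (7/11)·1 = -17/11.
All of the smuggler's active replies (Land, Sea) yield -17/11, and no column does worse for the inspector. The mix makes the smuggler indifferent and guarantees -17/11, so it is optimal.

Yes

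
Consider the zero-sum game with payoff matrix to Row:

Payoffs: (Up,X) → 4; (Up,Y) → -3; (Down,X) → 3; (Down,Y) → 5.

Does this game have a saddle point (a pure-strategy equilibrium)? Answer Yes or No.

No

Row minima: Up → -3, Down → 3; maximin = 3.
Column maxima: X → 4, Y → 5; minimax = 4.
3 ≠ 4, so no pure-strategy equilibrium exists.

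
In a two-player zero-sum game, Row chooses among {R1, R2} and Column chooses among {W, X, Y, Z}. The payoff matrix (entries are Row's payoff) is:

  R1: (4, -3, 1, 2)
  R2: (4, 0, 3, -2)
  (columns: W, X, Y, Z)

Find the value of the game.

Row minima: R1 → -3, R2 → -2; maximin = -2.
Column maxima: W → 4, X → 0, Y → 3, Z → 2; minimax = 0.
-2 ≠ 0, so there is no saddle point; optimal play is mixed.
W is strictly dominated by X (it gives Row strictly more in every row), so Column never plays it.
Y is strictly dominated by X (it gives Row strictly more in every row), so Column never plays it.
On the remaining 2×2 (R1, R2 vs X, Z):
Let Row play R1 with probability p. Expected payoff against X: (-3)p + 0(1−p) = −3p; against Z: 2p + (-2)(1−p) = 4p − 2.
Setting these equal: −3p = 4p − 2 ⇒ −7p = -2 ⇒ p = 2/7, and the value is (-3)·(2/7) = -6/7.
For Column: with q = P(X), equating R1's and R2's payoffs gives −5q + 2 = 2q − 2 ⇒ q = 4/7.

-6/7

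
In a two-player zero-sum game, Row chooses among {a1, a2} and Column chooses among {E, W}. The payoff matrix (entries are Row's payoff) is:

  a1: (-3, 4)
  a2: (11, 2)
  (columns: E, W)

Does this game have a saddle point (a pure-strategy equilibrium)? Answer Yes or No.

Row minima: a1 → -3, a2 → 2; maximin = 2.
Column maxima: E → 11, W → 4; minimax = 4.
2 ≠ 4, so no pure-strategy equilibrium exists.

No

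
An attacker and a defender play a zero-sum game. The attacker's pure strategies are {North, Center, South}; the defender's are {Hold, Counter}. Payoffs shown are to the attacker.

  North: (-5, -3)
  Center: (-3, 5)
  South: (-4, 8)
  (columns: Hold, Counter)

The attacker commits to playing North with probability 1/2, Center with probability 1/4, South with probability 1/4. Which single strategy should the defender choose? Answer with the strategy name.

Hold

If the defender plays Hold, the attacker's expected payoff is (1/2)·(-5) + (1/4)·(-3) + (1/4)·(-4) = -17/4.
If the defender plays Counter, the attacker's expected payoff is (1/2)·(-3) + (1/4)·5 + (1/4)·8 = 7/4.
The defender minimizes the attacker's payoff; the smallest is -17/4, so the best response is Hold.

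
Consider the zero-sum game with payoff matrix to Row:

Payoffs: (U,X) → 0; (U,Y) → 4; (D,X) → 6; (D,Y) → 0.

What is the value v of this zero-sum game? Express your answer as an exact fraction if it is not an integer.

Row minima: U → 0, D → 0; maximin = 0.
Column maxima: X → 6, Y → 4; minimax = 4.
0 ≠ 4, so there is no saddle point; optimal play is mixed.
Let Row play U with probability p. Expected payoff against X: 0p + 6(1−p) = −6p + 6; against Y: 4p + 0(1−p) = 4p.
Setting these equal: −6p + 6 = 4p ⇒ −10p = -6 ⇒ p = 3/5, and the value is (-6)·(3/5) + 6 = 12/5.
For Column: with q = P(X), equating U's and D's payoffs gives −4q + 4 = 6q ⇒ q = 2/5.

12/5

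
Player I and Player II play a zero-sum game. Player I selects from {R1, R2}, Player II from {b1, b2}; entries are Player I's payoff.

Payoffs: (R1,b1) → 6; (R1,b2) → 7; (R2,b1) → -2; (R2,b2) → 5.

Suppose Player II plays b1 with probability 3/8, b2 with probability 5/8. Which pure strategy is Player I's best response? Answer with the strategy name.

Expected payoff of R1: (3/8)·6 + (5/8)·7 = 53/8.
Expected payoff of R2: (3/8)·(-2) + (5/8)·5 = 19/8.
The largest is 53/8, so Player I's best response is R1.

R1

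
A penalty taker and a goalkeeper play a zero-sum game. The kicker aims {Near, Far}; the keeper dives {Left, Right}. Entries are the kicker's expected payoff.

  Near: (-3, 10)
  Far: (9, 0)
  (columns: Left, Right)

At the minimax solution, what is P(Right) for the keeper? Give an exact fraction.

Row minima: Near → -3, Far → 0; maximin = 0.
Column maxima: Left → 9, Right → 10; minimax = 9.
0 ≠ 9, so there is no saddle point; optimal play is mixed.
Let the kicker play Near with probability p. Expected payoff against Left: (-3)p + 9(1−p) = −12p + 9; against Right: 10p + 0(1−p) = 10p.
Setting these equal: −12p + 9 = 10p ⇒ −22p = -9 ⇒ p = 9/22, and the value is (-12)·(9/22) + 9 = 45/11.
For the keeper: with q = P(Left), equating Near's and Far's payoffs gives −13q + 10 = 9q ⇒ q = 5/11.

6/11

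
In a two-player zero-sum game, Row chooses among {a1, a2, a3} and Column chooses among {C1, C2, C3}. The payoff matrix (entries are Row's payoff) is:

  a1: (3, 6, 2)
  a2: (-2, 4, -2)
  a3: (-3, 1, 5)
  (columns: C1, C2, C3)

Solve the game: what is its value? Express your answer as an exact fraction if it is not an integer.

7/3

Row minima: a1 → 2, a2 → -2, a3 → -3; maximin = 2.
Column maxima: C1 → 3, C2 → 6, C3 → 5; minimax = 3.
2 ≠ 3, so there is no saddle point; optimal play is mixed.
a2 is strictly dominated by a1, so Row never plays it.
C2 is strictly dominated by C1 (it gives Row strictly more in every row), so Column never plays it.
On the remaining 2×2 (a1, a3 vs C1, C3):
Let Row play a1 with probability p. Expected payoff against C1: 3p + (-3)(1−p) = 6p − 3; against C3: 2p + 5(1−p) = −3p + 5.
Setting these equal: 6p − 3 = −3p + 5 ⇒ 9p = 8 ⇒ p = 8/9, and the value is (6)·(8/9) − 3 = 7/3.
For Column: with q = P(C1), equating a1's and a3's payoffs gives q + 2 = −8q + 5 ⇒ q = 1/3.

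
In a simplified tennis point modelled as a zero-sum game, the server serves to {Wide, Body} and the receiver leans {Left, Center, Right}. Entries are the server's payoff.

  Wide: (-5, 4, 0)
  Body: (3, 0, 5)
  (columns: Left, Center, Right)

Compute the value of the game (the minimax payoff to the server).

Row minima: Wide → -5, Body → 0; maximin = 0.
Column maxima: Left → 3, Center → 4, Right → 5; minimax = 3.
0 ≠ 3, so there is no saddle point; optimal play is mixed.
Right is strictly dominated by Left (it gives the server strictly more in every row), so the receiver never plays it.
On the remaining 2×2 (Wide, Body vs Left, Center):
Let the server play Wide with probability p. Expected payoff against Left: (-5)p + 3(1−p) = −8p + 3; against Center: 4p + 0(1−p) = 4p.
Setting these equal: −8p + 3 = 4p ⇒ −12p = -3 ⇒ p = 1/4, and the value is (-8)·(1/4) + 3 = 1.
For the receiver: with q = P(Left), equating Wide's and Body's payoffs gives −9q + 4 = 3q ⇒ q = 1/3.

1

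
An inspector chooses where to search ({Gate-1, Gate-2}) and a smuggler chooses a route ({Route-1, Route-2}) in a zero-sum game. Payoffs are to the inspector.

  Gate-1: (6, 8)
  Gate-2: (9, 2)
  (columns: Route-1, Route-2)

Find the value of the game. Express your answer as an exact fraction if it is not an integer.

Row minima: Gate-1 → 6, Gate-2 → 2; maximin = 6.
Column maxima: Route-1 → 9, Route-2 → 8; minimax = 8.
6 ≠ 8, so there is no saddle point; optimal play is mixed.
Let the inspector play Gate-1 with probability p. Expected payoff against Route-1: 6p + 9(1−p) = −3p + 9; against Route-2: 8p + 2(1−p) = 6p + 2.
Setting these equal: −3p + 9 = 6p + 2 ⇒ −9p = -7 ⇒ p = 7/9, and the value is (-3)·(7/9) + 9 = 20/3.
For the smuggler: with q = P(Route-1), equating Gate-1's and Gate-2's payoffs gives −2q + 8 = 7q + 2 ⇒ q = 2/3.

20/3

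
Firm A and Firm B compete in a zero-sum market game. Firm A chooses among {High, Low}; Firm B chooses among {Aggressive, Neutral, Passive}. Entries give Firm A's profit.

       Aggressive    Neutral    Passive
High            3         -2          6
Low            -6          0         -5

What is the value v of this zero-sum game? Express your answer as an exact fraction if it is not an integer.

Row minima: High → -2, Low → -6; maximin = -2.
Column maxima: Aggressive → 3, Neutral → 0, Passive → 6; minimax = 0.
-2 ≠ 0, so there is no saddle point; optimal play is mixed.
Passive is strictly dominated by Aggressive (it gives Firm A strictly more in every row), so Firm B never plays it.
On the remaining 2×2 (High, Low vs Aggressive, Neutral):
Let Firm A play High with probability p. Expected payoff against Aggressive: 3p + (-6)(1−p) = 9p − 6; against Neutral: (-2)p + 0(1−p) = −2p.
Setting these equal: 9p − 6 = −2p ⇒ 11p = 6 ⇒ p = 6/11, and the value is (9)·(6/11) − 6 = -12/11.
For Firm B: with q = P(Aggressive), equating High's and Low's payoffs gives 5q − 2 = −6q ⇒ q = 2/11.

-12/11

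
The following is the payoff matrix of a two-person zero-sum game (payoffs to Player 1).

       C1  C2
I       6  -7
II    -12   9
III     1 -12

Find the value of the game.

-15/17

Row minima: I → -7, II → -12, III → -12; maximin = -7.
Column maxima: C1 → 6, C2 → 9; minimax = 6.
-7 ≠ 6, so there is no saddle point; optimal play is mixed.
III is strictly dominated by I, so Player 1 never plays it.
On the remaining 2×2 (I, II vs C1, C2):
Let Player 1 play I with probability p. Expected payoff against C1: 6p + (-12)(1−p) = 18p − 12; against C2: (-7)p + 9(1−p) = −16p + 9.
Setting these equal: 18p − 12 = −16p + 9 ⇒ 34p = 21 ⇒ p = 21/34, and the value is (18)·(21/34) − 12 = -15/17.
For Player 2: with q = P(C1), equating I's and II's payoffs gives 13q − 7 = −21q + 9 ⇒ q = 8/17.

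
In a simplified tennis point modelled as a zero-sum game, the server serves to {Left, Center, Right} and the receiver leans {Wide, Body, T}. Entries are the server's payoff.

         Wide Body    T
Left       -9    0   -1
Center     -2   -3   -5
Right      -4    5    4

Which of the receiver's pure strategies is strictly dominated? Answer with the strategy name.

T holds the server's payoff strictly below Body in every row: -1 < 0, -5 < -3, 4 < 5.
So Body is strictly dominated for the receiver.

Body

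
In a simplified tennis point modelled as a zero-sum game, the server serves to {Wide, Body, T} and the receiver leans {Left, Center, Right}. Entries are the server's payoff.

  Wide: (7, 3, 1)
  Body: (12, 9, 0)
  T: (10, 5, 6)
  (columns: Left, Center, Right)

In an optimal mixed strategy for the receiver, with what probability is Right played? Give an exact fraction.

2/5

Row minima: Wide → 1, Body → 0, T → 5; maximin = 5.
Column maxima: Left → 12, Center → 9, Right → 6; minimax = 6.
5 ≠ 6, so there is no saddle point; optimal play is mixed.
Wide is strictly dominated by T, so the server never plays it.
Left is strictly dominated by Center (it gives the server strictly more in every row), so the receiver never plays it.
On the remaining 2×2 (Body, T vs Center, Right):
Let the server play Body with probability p. Expected payoff against Center: 9p + 5(1−p) = 4p + 5; against Right: 0p + 6(1−p) = −6p + 6.
Setting these equal: 4p + 5 = −6p + 6 ⇒ 10p = 1 ⇒ p = 1/10, and the value is (4)·(1/10) + 5 = 27/5.
For the receiver: with q = P(Center), equating Body's and T's payoffs gives 9q = −q + 6 ⇒ q = 3/5.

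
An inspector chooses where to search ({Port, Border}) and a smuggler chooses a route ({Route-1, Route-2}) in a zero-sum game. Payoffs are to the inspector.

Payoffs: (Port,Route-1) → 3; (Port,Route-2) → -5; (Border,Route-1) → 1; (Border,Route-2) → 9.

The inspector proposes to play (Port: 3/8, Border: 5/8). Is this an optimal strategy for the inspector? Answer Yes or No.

Against Route-1 this mix gives (3/8)·3 + (5/8)·1 = 7/4.
Against Route-2 this mix gives (3/8)·(-5) + (5/8)·9 = 15/4.
The smuggler will play Route-1, holding the inspector to 7/4. Shifting weight toward the row that does better against Route-1 would raise this floor (the equalizing mix achieves 2 against both Route-1 and Route-2), so the proposed strategy is not optimal.

No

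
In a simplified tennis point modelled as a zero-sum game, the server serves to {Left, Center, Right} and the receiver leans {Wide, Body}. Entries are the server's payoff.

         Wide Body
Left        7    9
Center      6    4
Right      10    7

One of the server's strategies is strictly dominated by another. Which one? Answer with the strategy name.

Left gives a strictly higher payoff than Center against every column: 7 > 6, 9 > 4.
So Center is strictly dominated and the server never plays it.

Center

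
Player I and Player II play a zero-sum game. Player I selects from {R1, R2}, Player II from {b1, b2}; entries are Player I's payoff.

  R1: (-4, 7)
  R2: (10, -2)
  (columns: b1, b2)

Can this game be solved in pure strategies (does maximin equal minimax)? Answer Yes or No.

No

Row minima: R1 → -4, R2 → -2; maximin = -2.
Column maxima: b1 → 10, b2 → 7; minimax = 7.
-2 ≠ 7, so no pure-strategy equilibrium exists.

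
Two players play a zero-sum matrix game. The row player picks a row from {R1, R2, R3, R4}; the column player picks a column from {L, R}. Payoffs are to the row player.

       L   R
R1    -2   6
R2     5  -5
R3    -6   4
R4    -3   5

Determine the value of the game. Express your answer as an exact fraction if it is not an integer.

Row minima: R1 → -2, R2 → -5, R3 → -6, R4 → -3; maximin = -2.
Column maxima: L → 5, R → 6; minimax = 5.
-2 ≠ 5, so there is no saddle point; optimal play is mixed.
R3 is strictly dominated by R1, so the row player never plays it.
R4 is strictly dominated by R1, so the row player never plays it.
On the remaining 2×2 (R1, R2 vs L, R):
Let the row player play R1 with probability p. Expected payoff against L: (-2)p + 5(1−p) = −7p + 5; against R: 6p + (-5)(1−p) = 11p − 5.
Setting these equal: −7p + 5 = 11p − 5 ⇒ −18p = -10 ⇒ p = 5/9, and the value is (-7)·(5/9) + 5 = 10/9.
For the column player: with q = P(L), equating R1's and R2's payoffs gives −8q + 6 = 10q − 5 ⇒ q = 11/18.

10/9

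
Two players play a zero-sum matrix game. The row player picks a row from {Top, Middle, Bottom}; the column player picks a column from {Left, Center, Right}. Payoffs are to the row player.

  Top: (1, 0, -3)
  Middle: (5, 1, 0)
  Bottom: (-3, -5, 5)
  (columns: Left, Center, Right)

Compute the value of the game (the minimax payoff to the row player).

5/11

Row minima: Top → -3, Middle → 0, Bottom → -5; maximin = 0.
Column maxima: Left → 5, Center → 1, Right → 5; minimax = 1.
0 ≠ 1, so there is no saddle point; optimal play is mixed.
Top is strictly dominated by Middle, so the row player never plays it.
Left is strictly dominated by Center (it gives the row player strictly more in every row), so the column player never plays it.
On the remaining 2×2 (Middle, Bottom vs Center, Right):
Let the row player play Middle with probability p. Expected payoff against Center: 1p + (-5)(1−p) = 6p − 5; against Right: 0p + 5(1−p) = −5p + 5.
Setting these equal: 6p − 5 = −5p + 5 ⇒ 11p = 10 ⇒ p = 10/11, and the value is (6)·(10/11) − 5 = 5/11.
For the column player: with q = P(Center), equating Middle's and Bottom's payoffs gives q = −10q + 5 ⇒ q = 5/11.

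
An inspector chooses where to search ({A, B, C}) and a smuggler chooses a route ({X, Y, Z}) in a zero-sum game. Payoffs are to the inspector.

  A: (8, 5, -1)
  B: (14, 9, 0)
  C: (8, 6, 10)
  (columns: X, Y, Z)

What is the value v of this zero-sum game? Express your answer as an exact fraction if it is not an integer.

Row minima: A → -1, B → 0, C → 6; maximin = 6.
Column maxima: X → 14, Y → 9, Z → 10; minimax = 9.
6 ≠ 9, so there is no saddle point; optimal play is mixed.
A is strictly dominated by B, so the inspector never plays it.
X is strictly dominated by Y (it gives the inspector strictly more in every row), so the smuggler never plays it.
On the remaining 2×2 (B, C vs Y, Z):
Let the inspector play B with probability p. Expected payoff against Y: 9p + 6(1−p) = 3p + 6; against Z: 0p + 10(1−p) = −10p + 10.
Setting these equal: 3p + 6 = −10p + 10 ⇒ 13p = 4 ⇒ p = 4/13, and the value is (3)·(4/13) + 6 = 90/13.
For the smuggler: with q = P(Y), equating B's and C's payoffs gives 9q = −4q + 10 ⇒ q = 10/13.

90/13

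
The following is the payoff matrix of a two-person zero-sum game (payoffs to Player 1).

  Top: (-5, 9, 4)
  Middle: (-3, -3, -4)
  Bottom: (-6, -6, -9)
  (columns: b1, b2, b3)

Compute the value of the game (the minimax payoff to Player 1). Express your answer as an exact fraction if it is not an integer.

-16/5

Row minima: Top → -5, Middle → -4, Bottom → -9; maximin = -4.
Column maxima: b1 → -3, b2 → 9, b3 → 4; minimax = -3.
-4 ≠ -3, so there is no saddle point; optimal play is mixed.
Bottom is strictly dominated by Top, so Player 1 never plays it.
b2 is strictly dominated by b3 (it gives Player 1 strictly more in every row), so Player 2 never plays it.
On the remaining 2×2 (Top, Middle vs b1, b3):
Let Player 1 play Top with probability p. Expected payoff against b1: (-5)p + (-3)(1−p) = −2p − 3; against b3: 4p + (-4)(1−p) = 8p − 4.
Setting these equal: −2p − 3 = 8p − 4 ⇒ −10p = -1 ⇒ p = 1/10, and the value is (-2)·(1/10) − 3 = -16/5.
For Player 2: with q = P(b1), equating Top's and Middle's payoffs gives −9q + 4 = q − 4 ⇒ q = 4/5.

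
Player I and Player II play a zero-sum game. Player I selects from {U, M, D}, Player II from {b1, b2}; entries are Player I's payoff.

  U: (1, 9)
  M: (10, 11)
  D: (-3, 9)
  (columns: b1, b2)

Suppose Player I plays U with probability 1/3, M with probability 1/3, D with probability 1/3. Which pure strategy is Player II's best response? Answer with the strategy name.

If Player II plays b1, Player I's expected payoff is (1/3)·1 + (1/3)·10 + (1/3)·(-3) = 8/3.
If Player II plays b2, Player I's expected payoff is (1/3)·9 + (1/3)·11 + (1/3)·9 = 29/3.
Player II minimizes Player I's payoff; the smallest is 8/3, so the best response is b1.

b1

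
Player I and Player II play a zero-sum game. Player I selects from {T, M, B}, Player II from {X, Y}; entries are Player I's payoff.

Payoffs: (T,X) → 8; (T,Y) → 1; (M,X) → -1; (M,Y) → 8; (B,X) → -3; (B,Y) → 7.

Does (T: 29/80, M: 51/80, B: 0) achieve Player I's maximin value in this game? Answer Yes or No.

Against X this mix gives (29/80)·8 + (51/80)·(-1) = 181/80.
Against Y this mix gives (29/80)·1 + (51/80)·8 = 437/80.
Player II will play X, holding Player I to 181/80. Shifting weight toward the row that does better against X would raise this floor (the equalizing mix achieves 65/16 against both X and Y), so the proposed strategy is not optimal.

No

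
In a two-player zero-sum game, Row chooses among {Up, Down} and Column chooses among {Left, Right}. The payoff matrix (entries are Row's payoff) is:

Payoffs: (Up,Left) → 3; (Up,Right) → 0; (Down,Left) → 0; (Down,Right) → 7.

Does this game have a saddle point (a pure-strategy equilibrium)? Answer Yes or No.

No

Row minima: Up → 0, Down → 0; maximin = 0.
Column maxima: Left → 3, Right → 7; minimax = 3.
0 ≠ 3, so no pure-strategy equilibrium exists.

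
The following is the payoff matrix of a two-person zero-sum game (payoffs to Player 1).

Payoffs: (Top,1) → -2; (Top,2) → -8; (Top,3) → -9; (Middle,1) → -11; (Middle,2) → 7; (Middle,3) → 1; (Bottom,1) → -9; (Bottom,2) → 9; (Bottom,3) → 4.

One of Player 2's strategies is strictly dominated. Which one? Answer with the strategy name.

2

3 holds Player 1's payoff strictly below 2 in every row: -9 < -8, 1 < 7, 4 < 9.
So 2 is strictly dominated for Player 2.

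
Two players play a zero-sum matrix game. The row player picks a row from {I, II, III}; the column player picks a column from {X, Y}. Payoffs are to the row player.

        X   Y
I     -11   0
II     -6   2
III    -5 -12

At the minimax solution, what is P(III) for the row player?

Row minima: I → -11, II → -6, III → -12; maximin = -6.
Column maxima: X → -5, Y → 2; minimax = -5.
-6 ≠ -5, so there is no saddle point; optimal play is mixed.
I is strictly dominated by II, so the row player never plays it.
On the remaining 2×2 (II, III vs X, Y):
Let the row player play II with probability p. Expected payoff against X: (-6)p + (-5)(1−p) = −p − 5; against Y: 2p + (-12)(1−p) = 14p − 12.
Setting these equal: −p − 5 = 14p − 12 ⇒ −15p = -7 ⇒ p = 7/15, and the value is (-1)·(7/15) − 5 = -82/15.
For the column player: with q = P(X), equating II's and III's payoffs gives −8q + 2 = 7q − 12 ⇒ q = 14/15.

8/15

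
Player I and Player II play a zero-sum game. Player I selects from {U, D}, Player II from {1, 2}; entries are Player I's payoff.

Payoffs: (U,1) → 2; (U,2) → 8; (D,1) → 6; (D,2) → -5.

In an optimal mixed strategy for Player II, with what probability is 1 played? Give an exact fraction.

Row minima: U → 2, D → -5; maximin = 2.
Column maxima: 1 → 6, 2 → 8; minimax = 6.
2 ≠ 6, so there is no saddle point; optimal play is mixed.
Let Player I play U with probability p. Expected payoff against 1: 2p + 6(1−p) = −4p + 6; against 2: 8p + (-5)(1−p) = 13p − 5.
Setting these equal: −4p + 6 = 13p − 5 ⇒ −17p = -11 ⇒ p = 11/17, and the value is (-4)·(11/17) + 6 = 58/17.
For Player II: with q = P(1), equating U's and D's payoffs gives −6q + 8 = 11q − 5 ⇒ q = 13/17.

13/17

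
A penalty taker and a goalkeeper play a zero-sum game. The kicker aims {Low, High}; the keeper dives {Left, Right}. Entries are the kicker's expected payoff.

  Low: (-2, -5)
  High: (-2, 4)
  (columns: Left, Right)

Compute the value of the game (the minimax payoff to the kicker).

Row minima: Low → -5, High → -2; maximin = -2.
Column maxima: Left → -2, Right → 4; minimax = -2.
Since maximin = minimax = -2, there is a saddle point and the value is -2.

-2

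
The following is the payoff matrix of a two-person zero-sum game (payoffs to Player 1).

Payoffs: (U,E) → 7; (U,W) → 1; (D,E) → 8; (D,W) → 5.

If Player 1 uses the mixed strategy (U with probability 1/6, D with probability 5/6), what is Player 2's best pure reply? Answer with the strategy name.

If Player 2 plays E, Player 1's expected payoff is (1/6)·7 + (5/6)·8 = 47/6.
If Player 2 plays W, Player 1's expected payoff is (1/6)·1 + (5/6)·5 = 13/3.
Player 2 minimizes Player 1's payoff; the smallest is 13/3, so the best response is W.

W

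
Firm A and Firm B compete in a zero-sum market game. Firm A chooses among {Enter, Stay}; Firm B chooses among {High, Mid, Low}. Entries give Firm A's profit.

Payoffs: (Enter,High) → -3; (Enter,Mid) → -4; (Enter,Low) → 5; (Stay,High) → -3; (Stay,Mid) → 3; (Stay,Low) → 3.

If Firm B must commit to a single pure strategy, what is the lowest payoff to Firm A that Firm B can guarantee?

Column maxima: High → -3, Mid → 3, Low → 5.
The smallest of these is -3.

-3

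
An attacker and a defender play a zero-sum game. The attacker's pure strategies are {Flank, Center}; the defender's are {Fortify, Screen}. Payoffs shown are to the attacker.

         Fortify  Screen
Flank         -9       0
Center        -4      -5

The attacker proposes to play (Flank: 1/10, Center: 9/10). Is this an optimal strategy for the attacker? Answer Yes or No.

Yes

Against Fortify this mix gives (1/10)·(-9) + (9/10)·(-4) = -9/2.
Against Screen this mix gives (1/10)·0 + (9/10)·(-5) = -9/2.
All of the defender's active replies (Fortify, Screen) yield -9/2, and no column does worse for the attacker. The mix makes the defender indifferent and guarantees -9/2, so it is optimal.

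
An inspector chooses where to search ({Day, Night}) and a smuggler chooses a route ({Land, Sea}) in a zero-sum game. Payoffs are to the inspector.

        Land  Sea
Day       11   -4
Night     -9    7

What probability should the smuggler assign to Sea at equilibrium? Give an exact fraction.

Row minima: Day → -4, Night → -9; maximin = -4.
Column maxima: Land → 11, Sea → 7; minimax = 7.
-4 ≠ 7, so there is no saddle point; optimal play is mixed.
Let the inspector play Day with probability p. Expected payoff against Land: 11p + (-9)(1−p) = 20p − 9; against Sea: (-4)p + 7(1−p) = −11p + 7.
Setting these equal: 20p − 9 = −11p + 7 ⇒ 31p = 16 ⇒ p = 16/31, and the value is (20)·(16/31) − 9 = 41/31.
For the smuggler: with q = P(Land), equating Day's and Night's payoffs gives 15q − 4 = −16q + 7 ⇒ q = 11/31.

20/31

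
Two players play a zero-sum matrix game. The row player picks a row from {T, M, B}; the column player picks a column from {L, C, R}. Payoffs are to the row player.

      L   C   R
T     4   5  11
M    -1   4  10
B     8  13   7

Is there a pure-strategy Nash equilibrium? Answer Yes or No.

Row minima: T → 4, M → -1, B → 7; maximin = 7.
Column maxima: L → 8, C → 13, R → 11; minimax = 8.
7 ≠ 8, so no pure-strategy equilibrium exists.

No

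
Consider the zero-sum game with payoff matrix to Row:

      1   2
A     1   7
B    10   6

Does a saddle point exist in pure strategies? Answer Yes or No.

No

Row minima: A → 1, B → 6; maximin = 6.
Column maxima: 1 → 10, 2 → 7; minimax = 7.
6 ≠ 7, so no pure-strategy equilibrium exists.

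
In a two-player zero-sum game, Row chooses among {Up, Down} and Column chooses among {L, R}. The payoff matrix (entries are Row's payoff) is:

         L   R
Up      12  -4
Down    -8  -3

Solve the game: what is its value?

-68/21

Row minima: Up → -4, Down → -8; maximin = -4.
Column maxima: L → 12, R → -3; minimax = -3.
-4 ≠ -3, so there is no saddle point; optimal play is mixed.
Let Row play Up with probability p. Expected payoff against L: 12p + (-8)(1−p) = 20p − 8; against R: (-4)p + (-3)(1−p) = −p − 3.
Setting these equal: 20p − 8 = −p − 3 ⇒ 21p = 5 ⇒ p = 5/21, and the value is (20)·(5/21) − 8 = -68/21.
For Column: with q = P(L), equating Up's and Down's payoffs gives 16q − 4 = −5q − 3 ⇒ q = 1/21.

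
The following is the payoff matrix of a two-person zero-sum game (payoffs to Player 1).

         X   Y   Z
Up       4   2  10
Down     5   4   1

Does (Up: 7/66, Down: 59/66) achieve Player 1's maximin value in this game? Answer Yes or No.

No

Against X this mix gives (7/66)·4 + (59/66)·5 = 323/66.
Against Y this mix gives (7/66)·2 + (59/66)·4 = 125/33.
Against Z this mix gives (7/66)·10 + (59/66)·1 = 43/22.
Player 2 will play Z, holding Player 1 to 43/22. Shifting weight toward the row that does better against Z would raise this floor (the equalizing mix achieves 38/11 against both Z and Y), so the proposed strategy is not optimal.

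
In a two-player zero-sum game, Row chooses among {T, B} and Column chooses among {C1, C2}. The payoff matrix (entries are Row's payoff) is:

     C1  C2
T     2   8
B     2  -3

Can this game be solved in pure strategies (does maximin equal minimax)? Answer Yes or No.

Yes

Row minima: T → 2, B → -3; maximin = 2.
Column maxima: C1 → 2, C2 → 8; minimax = 2.
maximin = minimax = 2, so a saddle point exists.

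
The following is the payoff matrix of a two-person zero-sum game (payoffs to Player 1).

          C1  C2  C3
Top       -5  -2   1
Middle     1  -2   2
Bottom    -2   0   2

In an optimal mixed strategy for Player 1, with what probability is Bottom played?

3/5

Row minima: Top → -5, Middle → -2, Bottom → -2; maximin = -2.
Column maxima: C1 → 1, C2 → 0, C3 → 2; minimax = 0.
-2 ≠ 0, so there is no saddle point; optimal play is mixed.
Top is strictly dominated by Bottom, so Player 1 never plays it.
C3 is strictly dominated by C1 (it gives Player 1 strictly more in every row), so Player 2 never plays it.
On the remaining 2×2 (Middle, Bottom vs C1, C2):
Let Player 1 play Middle with probability p. Expected payoff against C1: 1p + (-2)(1−p) = 3p − 2; against C2: (-2)p + 0(1−p) = −2p.
Setting these equal: 3p − 2 = −2p ⇒ 5p = 2 ⇒ p = 2/5, and the value is (3)·(2/5) − 2 = -4/5.
For Player 2: with q = P(C1), equating Middle's and Bottom's payoffs gives 3q − 2 = −2q ⇒ q = 2/5.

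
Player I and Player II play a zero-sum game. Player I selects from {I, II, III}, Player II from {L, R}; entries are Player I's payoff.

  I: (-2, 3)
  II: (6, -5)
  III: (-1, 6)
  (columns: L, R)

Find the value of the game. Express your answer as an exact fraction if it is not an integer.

31/18

Row minima: I → -2, II → -5, III → -1; maximin = -1.
Column maxima: L → 6, R → 6; minimax = 6.
-1 ≠ 6, so there is no saddle point; optimal play is mixed.
I is strictly dominated by III, so Player I never plays it.
On the remaining 2×2 (II, III vs L, R):
Let Player I play II with probability p. Expected payoff against L: 6p + (-1)(1−p) = 7p − 1; against R: (-5)p + 6(1−p) = −11p + 6.
Setting these equal: 7p − 1 = −11p + 6 ⇒ 18p = 7 ⇒ p = 7/18, and the value is (7)·(7/18) − 1 = 31/18.
For Player II: with q = P(L), equating II's and III's payoffs gives 11q − 5 = −7q + 6 ⇒ q = 11/18.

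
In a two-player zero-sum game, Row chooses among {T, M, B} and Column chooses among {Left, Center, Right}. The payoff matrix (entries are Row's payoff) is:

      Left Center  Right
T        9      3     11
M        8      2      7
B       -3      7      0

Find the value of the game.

9/2

Row minima: T → 3, M → 2, B → -3; maximin = 3.
Column maxima: Left → 9, Center → 7, Right → 11; minimax = 7.
3 ≠ 7, so there is no saddle point; optimal play is mixed.
M is strictly dominated by T, so Row never plays it.
With M eliminated, Right is strictly dominated by Left (it gives Row strictly more in every remaining row), so Column never plays it.
On the remaining 2×2 (T, B vs Left, Center):
Let Row play T with probability p. Expected payoff against Left: 9p + (-3)(1−p) = 12p − 3; against Center: 3p + 7(1−p) = −4p + 7.
Setting these equal: 12p − 3 = −4p + 7 ⇒ 16p = 10 ⇒ p = 5/8, and the value is (12)·(5/8) − 3 = 9/2.
For Column: with q = P(Left), equating T's and B's payoffs gives 6q + 3 = −10q + 7 ⇒ q = 1/4.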